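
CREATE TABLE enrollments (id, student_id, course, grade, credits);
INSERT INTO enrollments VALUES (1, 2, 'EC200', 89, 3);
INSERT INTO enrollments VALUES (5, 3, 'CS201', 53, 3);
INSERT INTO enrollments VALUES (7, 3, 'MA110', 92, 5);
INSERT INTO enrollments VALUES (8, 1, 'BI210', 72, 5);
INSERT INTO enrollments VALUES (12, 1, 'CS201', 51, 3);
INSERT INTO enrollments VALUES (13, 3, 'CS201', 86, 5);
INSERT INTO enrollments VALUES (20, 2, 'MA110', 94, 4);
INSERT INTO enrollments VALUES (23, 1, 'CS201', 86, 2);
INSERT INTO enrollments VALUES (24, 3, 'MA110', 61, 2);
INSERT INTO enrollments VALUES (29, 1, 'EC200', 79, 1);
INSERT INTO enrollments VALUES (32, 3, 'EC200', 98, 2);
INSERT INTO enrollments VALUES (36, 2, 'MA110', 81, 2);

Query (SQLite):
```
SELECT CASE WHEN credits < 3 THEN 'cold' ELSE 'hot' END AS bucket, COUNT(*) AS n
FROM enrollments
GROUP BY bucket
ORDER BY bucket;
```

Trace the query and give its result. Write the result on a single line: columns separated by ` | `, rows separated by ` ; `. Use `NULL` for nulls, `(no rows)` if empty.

cold | 5 ; hot | 7

Bucket rows by credits < 3 → 'cold' else 'hot'; count each bucket.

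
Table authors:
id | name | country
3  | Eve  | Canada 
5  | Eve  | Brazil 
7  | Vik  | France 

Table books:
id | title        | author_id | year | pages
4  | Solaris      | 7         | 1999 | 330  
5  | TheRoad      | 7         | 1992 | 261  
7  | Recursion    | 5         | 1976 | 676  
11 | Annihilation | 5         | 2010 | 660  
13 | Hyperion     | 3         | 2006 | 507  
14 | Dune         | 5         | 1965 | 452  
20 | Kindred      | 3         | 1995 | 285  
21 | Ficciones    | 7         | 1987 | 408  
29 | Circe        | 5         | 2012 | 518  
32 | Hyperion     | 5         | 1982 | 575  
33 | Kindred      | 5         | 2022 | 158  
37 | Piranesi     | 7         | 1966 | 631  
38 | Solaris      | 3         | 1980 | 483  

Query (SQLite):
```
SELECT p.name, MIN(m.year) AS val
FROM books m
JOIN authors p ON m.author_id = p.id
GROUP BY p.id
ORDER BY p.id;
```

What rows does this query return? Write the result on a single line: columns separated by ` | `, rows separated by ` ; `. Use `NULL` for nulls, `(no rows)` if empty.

Eve | 1980 ; Eve | 1965 ; Vik | 1966

Join each books row to its authors via author_id.
Group joined rows by authors.id; compute MIN(m.year) per group.
  3: ids {13, 20, 38} → MIN(m.year)=1980
  5: ids {7, 11, 14, 29, 32, 33} → MIN(m.year)=1965
  7: ids {4, 5, 21, 37} → MIN(m.year)=1966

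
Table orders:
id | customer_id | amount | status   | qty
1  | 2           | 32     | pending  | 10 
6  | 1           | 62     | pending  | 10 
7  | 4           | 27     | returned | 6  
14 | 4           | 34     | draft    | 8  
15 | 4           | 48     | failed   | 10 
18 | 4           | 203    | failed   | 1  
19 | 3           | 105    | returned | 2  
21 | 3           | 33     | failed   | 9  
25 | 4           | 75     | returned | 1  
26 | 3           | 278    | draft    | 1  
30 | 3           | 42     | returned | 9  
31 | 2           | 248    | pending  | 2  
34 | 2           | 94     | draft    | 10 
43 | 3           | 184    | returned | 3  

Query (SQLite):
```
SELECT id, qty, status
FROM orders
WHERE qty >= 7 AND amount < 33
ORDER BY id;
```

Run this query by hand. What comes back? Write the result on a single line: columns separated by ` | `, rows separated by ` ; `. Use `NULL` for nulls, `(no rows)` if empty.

1 | 10 | pending

qty >= 7: ids {1, 6, 14, 15, 21, 30, 34}
amount < 33: ids {1, 7}
Combine with AND.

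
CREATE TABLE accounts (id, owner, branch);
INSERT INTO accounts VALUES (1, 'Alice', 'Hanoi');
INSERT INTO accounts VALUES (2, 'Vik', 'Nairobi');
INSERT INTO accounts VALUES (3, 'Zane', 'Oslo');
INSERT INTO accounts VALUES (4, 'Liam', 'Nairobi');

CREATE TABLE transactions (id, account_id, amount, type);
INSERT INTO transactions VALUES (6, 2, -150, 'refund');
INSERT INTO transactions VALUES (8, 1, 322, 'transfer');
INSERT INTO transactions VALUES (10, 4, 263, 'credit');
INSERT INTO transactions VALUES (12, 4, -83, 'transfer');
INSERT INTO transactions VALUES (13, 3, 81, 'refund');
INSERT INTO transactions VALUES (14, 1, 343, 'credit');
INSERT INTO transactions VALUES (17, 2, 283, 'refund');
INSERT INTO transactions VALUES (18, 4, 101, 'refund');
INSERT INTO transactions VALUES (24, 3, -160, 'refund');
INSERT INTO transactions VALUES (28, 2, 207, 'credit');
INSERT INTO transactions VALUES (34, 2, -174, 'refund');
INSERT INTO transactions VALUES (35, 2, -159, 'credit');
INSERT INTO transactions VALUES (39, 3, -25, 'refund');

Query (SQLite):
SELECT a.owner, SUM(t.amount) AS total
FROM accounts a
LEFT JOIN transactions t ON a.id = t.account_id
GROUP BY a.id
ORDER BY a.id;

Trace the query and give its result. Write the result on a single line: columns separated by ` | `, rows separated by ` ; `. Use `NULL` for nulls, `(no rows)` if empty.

Alice | 665 ; Vik | 7 ; Zane | -104 ; Liam | 281

LEFT JOIN keeps every accounts row; unmatched ones get NULL for transactions columns.
Group by accounts.id and compute SUM(t.amount). SUM over an all-NULL group is NULL.
  1: ids {8, 14} → SUM(t.amount)=665
  2: ids {6, 17, 28, 34, 35} → SUM(t.amount)=7
  3: ids {13, 24, 39} → SUM(t.amount)=-104
  4: ids {10, 12, 18} → SUM(t.amount)=281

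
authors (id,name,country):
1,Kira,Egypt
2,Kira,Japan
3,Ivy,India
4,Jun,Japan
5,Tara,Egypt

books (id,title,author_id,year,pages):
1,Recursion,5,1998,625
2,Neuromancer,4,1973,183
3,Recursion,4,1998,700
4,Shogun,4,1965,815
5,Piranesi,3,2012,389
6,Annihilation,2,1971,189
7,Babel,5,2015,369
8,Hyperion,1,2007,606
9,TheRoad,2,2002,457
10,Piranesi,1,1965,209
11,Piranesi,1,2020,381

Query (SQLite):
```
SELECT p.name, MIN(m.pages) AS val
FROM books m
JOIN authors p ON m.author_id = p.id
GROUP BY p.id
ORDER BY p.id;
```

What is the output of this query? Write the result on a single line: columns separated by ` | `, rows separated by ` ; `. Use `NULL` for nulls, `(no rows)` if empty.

Kira | 209 ; Kira | 189 ; Ivy | 389 ; Jun | 183 ; Tara | 369

Join each books row to its authors via author_id.
Group joined rows by authors.id; compute MIN(m.pages) per group.
  1: ids {8, 10, 11} → MIN(m.pages)=209
  2: ids {6, 9} → MIN(m.pages)=189
  3: ids {5} → MIN(m.pages)=389
  4: ids {2, 3, 4} → MIN(m.pages)=183
  5: ids {1, 7} → MIN(m.pages)=369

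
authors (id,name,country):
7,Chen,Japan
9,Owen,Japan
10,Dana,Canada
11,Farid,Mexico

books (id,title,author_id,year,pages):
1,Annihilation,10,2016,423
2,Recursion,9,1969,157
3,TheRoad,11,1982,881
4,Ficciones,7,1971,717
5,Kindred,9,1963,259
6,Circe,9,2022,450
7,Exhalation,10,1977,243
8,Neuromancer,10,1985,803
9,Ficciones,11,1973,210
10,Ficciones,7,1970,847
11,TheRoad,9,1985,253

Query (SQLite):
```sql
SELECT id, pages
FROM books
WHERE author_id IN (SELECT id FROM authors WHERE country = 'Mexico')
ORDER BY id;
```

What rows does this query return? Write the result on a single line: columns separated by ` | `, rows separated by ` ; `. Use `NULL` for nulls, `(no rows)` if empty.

3 | 881 ; 9 | 210

Inner query: authors.id where country = 'Mexico'.
Outer: keep books rows whose author_id is in that set.
Inner query → {11}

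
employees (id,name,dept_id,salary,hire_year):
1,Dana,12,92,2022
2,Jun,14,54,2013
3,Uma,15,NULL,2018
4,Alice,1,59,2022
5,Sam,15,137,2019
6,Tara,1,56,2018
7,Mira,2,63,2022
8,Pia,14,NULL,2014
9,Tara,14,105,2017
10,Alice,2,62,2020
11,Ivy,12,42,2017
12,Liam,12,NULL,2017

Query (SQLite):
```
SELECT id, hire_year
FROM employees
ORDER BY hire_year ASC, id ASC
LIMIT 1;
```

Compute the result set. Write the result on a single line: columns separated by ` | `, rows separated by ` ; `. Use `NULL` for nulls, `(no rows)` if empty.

2 | 2013

Sort by hire_year asc, tiebreak id asc: (2013, id=2), (2014, id=8), (2017, id=9), (2017, id=11) …. Take first 1.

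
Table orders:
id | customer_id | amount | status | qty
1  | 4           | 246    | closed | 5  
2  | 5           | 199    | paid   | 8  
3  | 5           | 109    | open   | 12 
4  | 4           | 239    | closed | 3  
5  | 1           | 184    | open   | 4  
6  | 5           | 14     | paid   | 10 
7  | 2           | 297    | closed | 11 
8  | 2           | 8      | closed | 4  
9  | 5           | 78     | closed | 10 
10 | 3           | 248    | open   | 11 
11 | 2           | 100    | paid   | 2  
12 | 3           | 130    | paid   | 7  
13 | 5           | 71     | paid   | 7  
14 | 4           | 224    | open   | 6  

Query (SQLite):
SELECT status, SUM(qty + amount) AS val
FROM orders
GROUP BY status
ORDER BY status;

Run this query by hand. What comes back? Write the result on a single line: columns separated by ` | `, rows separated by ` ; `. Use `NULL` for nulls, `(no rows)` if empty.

For each row compute qty + amount.
Group by status; take SUM of the expression per group.
  closed: ids {1, 4, 7, 8, 9} → SUM(qty + amount)=901
  open: ids {3, 5, 10, 14} → SUM(qty + amount)=798
  paid: ids {2, 6, 11, 12, 13} → SUM(qty + amount)=548

closed | 901 ; open | 798 ; paid | 548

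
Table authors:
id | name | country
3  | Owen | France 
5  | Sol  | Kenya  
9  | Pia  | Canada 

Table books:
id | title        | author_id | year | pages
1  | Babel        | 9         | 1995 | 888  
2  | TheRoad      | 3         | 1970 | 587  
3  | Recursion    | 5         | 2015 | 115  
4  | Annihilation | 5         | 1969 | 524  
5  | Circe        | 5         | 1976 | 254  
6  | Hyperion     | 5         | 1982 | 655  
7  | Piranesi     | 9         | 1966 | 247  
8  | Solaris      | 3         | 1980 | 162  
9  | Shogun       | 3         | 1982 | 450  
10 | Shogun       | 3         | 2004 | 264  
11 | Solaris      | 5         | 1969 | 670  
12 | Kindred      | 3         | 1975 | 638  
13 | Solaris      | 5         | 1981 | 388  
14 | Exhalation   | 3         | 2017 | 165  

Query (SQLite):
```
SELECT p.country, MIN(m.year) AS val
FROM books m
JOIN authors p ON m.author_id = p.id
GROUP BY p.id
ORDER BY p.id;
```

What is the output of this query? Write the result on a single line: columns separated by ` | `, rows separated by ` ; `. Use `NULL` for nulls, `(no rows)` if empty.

Join each books row to its authors via author_id.
Group joined rows by authors.id; compute MIN(m.year) per group.
  3: ids {2, 8, 9, 10, 12, 14} → MIN(m.year)=1970
  5: ids {3, 4, 5, 6, 11, 13} → MIN(m.year)=1969
  9: ids {1, 7} → MIN(m.year)=1966

France | 1970 ; Kenya | 1969 ; Canada | 1966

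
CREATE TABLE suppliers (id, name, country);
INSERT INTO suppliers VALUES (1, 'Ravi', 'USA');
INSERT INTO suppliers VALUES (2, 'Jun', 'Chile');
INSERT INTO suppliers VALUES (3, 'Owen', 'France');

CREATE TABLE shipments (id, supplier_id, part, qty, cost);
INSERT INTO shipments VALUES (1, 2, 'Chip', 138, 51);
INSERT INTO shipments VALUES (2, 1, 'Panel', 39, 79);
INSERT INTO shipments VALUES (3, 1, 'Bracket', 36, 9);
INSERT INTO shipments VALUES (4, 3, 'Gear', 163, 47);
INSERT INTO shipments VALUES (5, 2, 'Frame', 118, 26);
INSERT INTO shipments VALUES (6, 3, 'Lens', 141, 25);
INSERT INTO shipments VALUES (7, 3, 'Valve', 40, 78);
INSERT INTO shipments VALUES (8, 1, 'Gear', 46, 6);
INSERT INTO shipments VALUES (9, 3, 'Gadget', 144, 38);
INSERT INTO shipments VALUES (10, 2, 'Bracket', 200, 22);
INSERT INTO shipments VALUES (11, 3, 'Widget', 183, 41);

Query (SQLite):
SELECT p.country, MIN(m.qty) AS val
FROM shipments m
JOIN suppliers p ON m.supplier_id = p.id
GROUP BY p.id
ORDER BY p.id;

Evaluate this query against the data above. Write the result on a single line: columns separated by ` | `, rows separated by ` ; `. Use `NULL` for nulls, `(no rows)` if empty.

Join each shipments row to its suppliers via supplier_id.
Group joined rows by suppliers.id; compute MIN(m.qty) per group.
  1: ids {2, 3, 8} → MIN(m.qty)=36
  2: ids {1, 5, 10} → MIN(m.qty)=118
  3: ids {4, 6, 7, 9, 11} → MIN(m.qty)=40

USA | 36 ; Chile | 118 ; France | 40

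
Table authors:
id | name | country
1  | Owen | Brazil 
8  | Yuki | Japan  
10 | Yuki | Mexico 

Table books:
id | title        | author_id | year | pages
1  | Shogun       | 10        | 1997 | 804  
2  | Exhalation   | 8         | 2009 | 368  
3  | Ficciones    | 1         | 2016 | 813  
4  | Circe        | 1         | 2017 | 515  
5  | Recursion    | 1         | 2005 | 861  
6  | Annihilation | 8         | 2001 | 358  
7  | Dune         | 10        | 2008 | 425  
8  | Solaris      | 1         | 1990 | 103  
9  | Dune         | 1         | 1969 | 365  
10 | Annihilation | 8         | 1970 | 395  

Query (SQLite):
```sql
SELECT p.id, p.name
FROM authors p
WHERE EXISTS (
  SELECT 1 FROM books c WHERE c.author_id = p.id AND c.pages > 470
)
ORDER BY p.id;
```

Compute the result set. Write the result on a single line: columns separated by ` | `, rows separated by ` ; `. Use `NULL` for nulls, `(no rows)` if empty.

For each authors row, check whether any books with matching author_id has pages > 470.
Keep rows where that is true.

1 | Owen ; 10 | Yuki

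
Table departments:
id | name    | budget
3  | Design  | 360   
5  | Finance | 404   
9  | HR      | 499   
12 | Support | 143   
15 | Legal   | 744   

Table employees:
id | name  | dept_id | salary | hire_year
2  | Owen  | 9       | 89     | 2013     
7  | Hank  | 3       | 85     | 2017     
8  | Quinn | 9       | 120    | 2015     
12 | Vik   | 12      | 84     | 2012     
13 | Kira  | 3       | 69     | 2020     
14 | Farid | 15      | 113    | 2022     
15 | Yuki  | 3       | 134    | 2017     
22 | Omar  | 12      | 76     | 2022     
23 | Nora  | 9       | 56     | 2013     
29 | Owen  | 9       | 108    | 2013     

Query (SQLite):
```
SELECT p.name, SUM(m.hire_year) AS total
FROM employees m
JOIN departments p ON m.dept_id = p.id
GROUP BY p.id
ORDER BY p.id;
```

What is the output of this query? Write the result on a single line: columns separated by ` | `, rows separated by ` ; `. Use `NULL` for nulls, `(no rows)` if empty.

Join each employees row to its departments via dept_id.
Group joined rows by departments.id; compute SUM(m.hire_year) per group.
  3: ids {7, 13, 15} → SUM(m.hire_year)=6054
  9: ids {2, 8, 23, 29} → SUM(m.hire_year)=8054
  12: ids {12, 22} → SUM(m.hire_year)=4034
  15: ids {14} → SUM(m.hire_year)=2022

Design | 6054 ; HR | 8054 ; Support | 4034 ; Legal | 2022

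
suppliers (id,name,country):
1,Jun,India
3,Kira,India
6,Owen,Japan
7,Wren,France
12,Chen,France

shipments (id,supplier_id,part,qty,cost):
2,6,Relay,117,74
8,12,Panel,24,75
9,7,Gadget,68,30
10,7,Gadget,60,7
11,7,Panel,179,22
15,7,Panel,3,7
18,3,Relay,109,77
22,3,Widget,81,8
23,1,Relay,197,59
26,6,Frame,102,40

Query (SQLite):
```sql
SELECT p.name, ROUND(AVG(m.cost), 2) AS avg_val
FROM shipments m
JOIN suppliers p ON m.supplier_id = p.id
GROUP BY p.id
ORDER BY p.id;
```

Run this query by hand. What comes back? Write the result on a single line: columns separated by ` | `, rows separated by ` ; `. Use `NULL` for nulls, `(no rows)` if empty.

Join each shipments row to its suppliers via supplier_id.
Group joined rows by suppliers.id; compute ROUND(AVG(m.cost), 2) per group.
  1: ids {23} → ROUND(AVG(m.cost), 2)=59
  3: ids {18, 22} → ROUND(AVG(m.cost), 2)=42.5
  6: ids {2, 26} → ROUND(AVG(m.cost), 2)=57
  7: ids {9, 10, 11, 15} → ROUND(AVG(m.cost), 2)=16.5
  12: ids {8} → ROUND(AVG(m.cost), 2)=75

Jun | 59 ; Kira | 42.5 ; Owen | 57 ; Wren | 16.5 ; Chen | 75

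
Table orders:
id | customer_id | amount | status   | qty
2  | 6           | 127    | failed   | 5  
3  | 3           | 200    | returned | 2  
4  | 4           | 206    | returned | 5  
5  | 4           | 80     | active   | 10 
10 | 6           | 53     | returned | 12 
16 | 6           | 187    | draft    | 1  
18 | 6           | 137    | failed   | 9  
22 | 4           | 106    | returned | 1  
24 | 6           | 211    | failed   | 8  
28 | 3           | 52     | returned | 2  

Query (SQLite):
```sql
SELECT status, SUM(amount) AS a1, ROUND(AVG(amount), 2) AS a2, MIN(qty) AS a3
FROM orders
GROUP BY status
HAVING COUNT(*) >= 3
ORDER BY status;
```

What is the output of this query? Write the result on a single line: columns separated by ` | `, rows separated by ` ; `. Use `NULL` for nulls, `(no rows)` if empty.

failed | 475 | 158.33 | 5 ; returned | 617 | 123.4 | 1

Group orders by status.
Per group compute: SUM(amount), ROUND(AVG(amount), 2), MIN(qty).
HAVING: drop groups with fewer than 3 rows.
  active: ids {5} → SUM(amount)=80, ROUND(AVG(amount), 2)=80, MIN(qty)=10
  draft: ids {16} → SUM(amount)=187, ROUND(AVG(amount), 2)=187, MIN(qty)=1
  failed: ids {2, 18, 24} → SUM(amount)=475, ROUND(AVG(amount), 2)=158.33, MIN(qty)=5
  returned: ids {3, 4, 10, 22, 28} → SUM(amount)=617, ROUND(AVG(amount), 2)=123.4, MIN(qty)=1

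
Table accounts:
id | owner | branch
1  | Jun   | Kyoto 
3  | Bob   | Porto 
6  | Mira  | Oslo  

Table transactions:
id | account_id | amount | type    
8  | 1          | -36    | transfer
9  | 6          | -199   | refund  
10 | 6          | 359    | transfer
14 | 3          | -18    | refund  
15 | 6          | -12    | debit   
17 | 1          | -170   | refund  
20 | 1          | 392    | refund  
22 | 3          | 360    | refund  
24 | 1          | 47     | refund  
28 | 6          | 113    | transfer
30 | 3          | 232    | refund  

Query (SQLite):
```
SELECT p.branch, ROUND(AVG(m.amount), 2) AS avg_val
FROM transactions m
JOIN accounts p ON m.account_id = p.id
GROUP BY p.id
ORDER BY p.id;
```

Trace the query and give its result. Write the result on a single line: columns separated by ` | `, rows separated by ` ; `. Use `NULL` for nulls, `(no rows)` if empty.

Kyoto | 58.25 ; Porto | 191.33 ; Oslo | 65.25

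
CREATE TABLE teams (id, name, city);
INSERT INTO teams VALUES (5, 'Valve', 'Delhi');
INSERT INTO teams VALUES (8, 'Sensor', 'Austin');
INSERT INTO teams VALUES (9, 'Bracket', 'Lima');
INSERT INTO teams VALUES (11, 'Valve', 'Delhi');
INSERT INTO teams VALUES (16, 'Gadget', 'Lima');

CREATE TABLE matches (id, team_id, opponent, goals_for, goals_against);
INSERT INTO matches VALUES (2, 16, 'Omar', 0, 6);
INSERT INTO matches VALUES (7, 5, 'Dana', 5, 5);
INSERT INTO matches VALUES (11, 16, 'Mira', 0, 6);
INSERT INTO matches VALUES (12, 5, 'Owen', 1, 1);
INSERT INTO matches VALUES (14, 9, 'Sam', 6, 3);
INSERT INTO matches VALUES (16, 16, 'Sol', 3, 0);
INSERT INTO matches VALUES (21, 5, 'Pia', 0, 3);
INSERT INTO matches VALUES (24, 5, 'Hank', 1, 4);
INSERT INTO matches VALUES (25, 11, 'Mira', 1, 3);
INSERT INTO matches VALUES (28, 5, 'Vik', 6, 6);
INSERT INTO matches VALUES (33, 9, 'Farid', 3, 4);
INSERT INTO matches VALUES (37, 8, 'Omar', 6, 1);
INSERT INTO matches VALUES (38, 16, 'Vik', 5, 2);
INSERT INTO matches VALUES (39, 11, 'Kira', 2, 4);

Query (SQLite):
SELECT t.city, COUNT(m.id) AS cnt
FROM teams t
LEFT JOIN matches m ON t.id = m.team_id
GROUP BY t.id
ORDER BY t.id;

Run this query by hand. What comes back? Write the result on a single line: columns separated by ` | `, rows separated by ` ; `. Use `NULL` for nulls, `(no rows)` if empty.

Delhi | 5 ; Austin | 1 ; Lima | 2 ; Delhi | 2 ; Lima | 4

LEFT JOIN keeps every teams row; unmatched ones get NULL for matches columns.
Group by teams.id and compute COUNT(m.id). COUNT(col) of an all-NULL group is 0.
  5: ids {7, 12, 21, 24, 28} → COUNT(m.id)=5
  8: ids {37} → COUNT(m.id)=1
  9: ids {14, 33} → COUNT(m.id)=2
  11: ids {25, 39} → COUNT(m.id)=2
  16: ids {2, 11, 16, 38} → COUNT(m.id)=4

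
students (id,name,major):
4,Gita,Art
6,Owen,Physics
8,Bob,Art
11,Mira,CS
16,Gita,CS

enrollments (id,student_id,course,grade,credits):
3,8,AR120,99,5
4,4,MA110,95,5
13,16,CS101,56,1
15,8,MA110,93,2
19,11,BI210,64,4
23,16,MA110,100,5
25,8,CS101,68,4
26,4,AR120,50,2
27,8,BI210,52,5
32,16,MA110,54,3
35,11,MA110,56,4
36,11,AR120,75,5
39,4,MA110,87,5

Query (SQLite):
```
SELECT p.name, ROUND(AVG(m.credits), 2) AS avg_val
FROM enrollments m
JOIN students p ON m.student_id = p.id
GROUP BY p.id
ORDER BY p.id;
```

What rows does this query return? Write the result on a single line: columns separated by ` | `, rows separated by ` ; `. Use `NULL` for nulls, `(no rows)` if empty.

Join each enrollments row to its students via student_id.
Group joined rows by students.id; compute ROUND(AVG(m.credits), 2) per group.
  4: ids {4, 26, 39} → ROUND(AVG(m.credits), 2)=4
  8: ids {3, 15, 25, 27} → ROUND(AVG(m.credits), 2)=4
  11: ids {19, 35, 36} → ROUND(AVG(m.credits), 2)=4.33
  16: ids {13, 23, 32} → ROUND(AVG(m.credits), 2)=3

Gita | 4 ; Bob | 4 ; Mira | 4.33 ; Gita | 3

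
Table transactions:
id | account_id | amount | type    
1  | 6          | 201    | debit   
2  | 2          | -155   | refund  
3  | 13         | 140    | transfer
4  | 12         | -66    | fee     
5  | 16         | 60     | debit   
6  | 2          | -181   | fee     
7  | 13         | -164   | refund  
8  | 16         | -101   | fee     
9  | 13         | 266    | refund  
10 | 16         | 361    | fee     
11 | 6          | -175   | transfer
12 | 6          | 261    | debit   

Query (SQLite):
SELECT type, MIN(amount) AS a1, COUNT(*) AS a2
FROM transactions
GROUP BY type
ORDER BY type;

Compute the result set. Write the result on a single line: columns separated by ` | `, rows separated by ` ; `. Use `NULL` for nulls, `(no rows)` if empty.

Group transactions by type.
Per group compute: MIN(amount), COUNT(*).
  debit: ids {1, 5, 12} → MIN(amount)=60, COUNT(*)=3
  fee: ids {4, 6, 8, 10} → MIN(amount)=-181, COUNT(*)=4
  refund: ids {2, 7, 9} → MIN(amount)=-164, COUNT(*)=3
  transfer: ids {3, 11} → MIN(amount)=-175, COUNT(*)=2

debit | 60 | 3 ; fee | -181 | 4 ; refund | -164 | 3 ; transfer | -175 | 2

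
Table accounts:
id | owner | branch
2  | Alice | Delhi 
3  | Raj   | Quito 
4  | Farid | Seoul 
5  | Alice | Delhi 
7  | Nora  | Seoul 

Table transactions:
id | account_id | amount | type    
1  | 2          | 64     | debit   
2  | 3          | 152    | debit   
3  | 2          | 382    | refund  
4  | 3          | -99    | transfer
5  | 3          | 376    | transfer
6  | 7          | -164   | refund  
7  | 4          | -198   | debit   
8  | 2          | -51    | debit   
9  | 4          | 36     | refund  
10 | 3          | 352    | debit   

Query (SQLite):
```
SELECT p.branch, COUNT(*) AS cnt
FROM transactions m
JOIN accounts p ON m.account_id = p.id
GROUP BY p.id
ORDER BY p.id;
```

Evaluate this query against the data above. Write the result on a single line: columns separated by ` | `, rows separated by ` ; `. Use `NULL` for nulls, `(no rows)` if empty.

Join each transactions row to its accounts via account_id.
Group joined rows by accounts.id; compute COUNT(*) per group.
  2: ids {1, 3, 8} → COUNT(*)=3
  3: ids {2, 4, 5, 10} → COUNT(*)=4
  4: ids {7, 9} → COUNT(*)=2
  7: ids {6} → COUNT(*)=1

Delhi | 3 ; Quito | 4 ; Seoul | 2 ; Seoul | 1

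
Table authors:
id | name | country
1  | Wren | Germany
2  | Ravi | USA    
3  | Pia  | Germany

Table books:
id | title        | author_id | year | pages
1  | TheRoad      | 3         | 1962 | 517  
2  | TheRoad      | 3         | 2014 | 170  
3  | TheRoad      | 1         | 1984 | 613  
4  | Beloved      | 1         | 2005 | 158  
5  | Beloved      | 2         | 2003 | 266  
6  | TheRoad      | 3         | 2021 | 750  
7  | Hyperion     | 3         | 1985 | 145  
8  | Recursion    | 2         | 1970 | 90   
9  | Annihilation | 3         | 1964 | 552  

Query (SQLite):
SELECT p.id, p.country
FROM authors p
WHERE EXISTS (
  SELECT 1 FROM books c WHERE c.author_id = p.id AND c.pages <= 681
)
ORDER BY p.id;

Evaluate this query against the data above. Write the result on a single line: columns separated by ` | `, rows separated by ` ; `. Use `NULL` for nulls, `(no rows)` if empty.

1 | Germany ; 2 | USA ; 3 | Germany

For each authors row, check whether any books with matching author_id has pages <= 681.
Keep rows where that is true.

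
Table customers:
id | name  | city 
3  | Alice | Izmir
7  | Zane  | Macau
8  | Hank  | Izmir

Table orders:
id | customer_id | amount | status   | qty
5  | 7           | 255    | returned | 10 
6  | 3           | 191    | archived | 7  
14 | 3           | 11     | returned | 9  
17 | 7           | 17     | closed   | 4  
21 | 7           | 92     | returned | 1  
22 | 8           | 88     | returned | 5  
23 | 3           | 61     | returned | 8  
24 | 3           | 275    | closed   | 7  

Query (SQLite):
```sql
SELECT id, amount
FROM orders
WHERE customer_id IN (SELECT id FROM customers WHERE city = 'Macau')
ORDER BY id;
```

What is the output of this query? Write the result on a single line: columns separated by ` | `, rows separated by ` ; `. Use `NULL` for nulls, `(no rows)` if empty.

Inner query: customers.id where city = 'Macau'.
Outer: keep orders rows whose customer_id is in that set.
Inner query → {7}

5 | 255 ; 17 | 17 ; 21 | 92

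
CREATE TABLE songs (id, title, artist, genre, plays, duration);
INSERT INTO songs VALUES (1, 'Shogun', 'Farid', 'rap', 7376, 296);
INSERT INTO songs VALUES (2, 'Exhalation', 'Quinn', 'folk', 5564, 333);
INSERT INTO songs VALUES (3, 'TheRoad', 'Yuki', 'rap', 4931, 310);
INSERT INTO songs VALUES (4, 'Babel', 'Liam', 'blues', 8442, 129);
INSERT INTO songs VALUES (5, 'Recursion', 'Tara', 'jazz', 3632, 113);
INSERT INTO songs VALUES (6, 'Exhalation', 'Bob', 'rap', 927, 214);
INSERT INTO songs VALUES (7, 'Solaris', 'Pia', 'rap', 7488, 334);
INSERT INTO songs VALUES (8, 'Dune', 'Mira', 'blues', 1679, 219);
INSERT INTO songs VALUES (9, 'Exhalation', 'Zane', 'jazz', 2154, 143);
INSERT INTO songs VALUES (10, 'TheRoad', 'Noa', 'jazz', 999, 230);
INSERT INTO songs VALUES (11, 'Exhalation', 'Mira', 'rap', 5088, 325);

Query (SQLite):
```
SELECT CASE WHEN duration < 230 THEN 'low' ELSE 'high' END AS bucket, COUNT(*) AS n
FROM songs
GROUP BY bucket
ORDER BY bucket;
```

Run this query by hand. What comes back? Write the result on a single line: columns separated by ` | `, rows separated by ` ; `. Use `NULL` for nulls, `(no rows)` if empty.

high | 6 ; low | 5

Bucket rows by duration < 230 → 'low' else 'high'; count each bucket.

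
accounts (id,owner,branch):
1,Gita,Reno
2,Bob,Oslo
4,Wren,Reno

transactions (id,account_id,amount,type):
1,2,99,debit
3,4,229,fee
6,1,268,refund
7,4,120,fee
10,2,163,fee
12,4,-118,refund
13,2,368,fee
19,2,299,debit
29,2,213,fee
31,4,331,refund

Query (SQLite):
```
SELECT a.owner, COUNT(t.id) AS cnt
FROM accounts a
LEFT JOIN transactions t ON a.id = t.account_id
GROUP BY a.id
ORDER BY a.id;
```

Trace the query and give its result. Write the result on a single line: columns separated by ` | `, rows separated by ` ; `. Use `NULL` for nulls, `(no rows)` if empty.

LEFT JOIN keeps every accounts row; unmatched ones get NULL for transactions columns.
Group by accounts.id and compute COUNT(t.id). COUNT(col) of an all-NULL group is 0.
  1: ids {6} → COUNT(t.id)=1
  2: ids {1, 10, 13, 19, 29} → COUNT(t.id)=5
  4: ids {3, 7, 12, 31} → COUNT(t.id)=4

Gita | 1 ; Bob | 5 ; Wren | 4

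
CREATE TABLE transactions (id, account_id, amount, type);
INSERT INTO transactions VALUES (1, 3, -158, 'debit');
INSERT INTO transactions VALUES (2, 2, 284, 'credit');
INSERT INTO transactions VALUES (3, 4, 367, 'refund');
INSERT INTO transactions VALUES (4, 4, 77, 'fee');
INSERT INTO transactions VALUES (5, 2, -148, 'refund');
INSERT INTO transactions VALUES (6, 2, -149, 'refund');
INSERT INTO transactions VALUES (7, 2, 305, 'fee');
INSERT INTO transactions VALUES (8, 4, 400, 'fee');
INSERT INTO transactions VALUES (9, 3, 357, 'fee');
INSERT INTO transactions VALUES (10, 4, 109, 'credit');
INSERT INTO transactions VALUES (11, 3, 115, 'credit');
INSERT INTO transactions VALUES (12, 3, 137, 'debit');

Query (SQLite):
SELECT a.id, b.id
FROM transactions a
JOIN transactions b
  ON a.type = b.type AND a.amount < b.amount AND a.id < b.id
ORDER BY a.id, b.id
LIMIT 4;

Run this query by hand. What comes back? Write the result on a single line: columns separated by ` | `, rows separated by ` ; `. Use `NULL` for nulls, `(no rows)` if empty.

1 | 12 ; 4 | 7 ; 4 | 8 ; 4 | 9

Pairs (a,b) with same type, a.amount < b.amount, a.id < b.id.
type groups: credit:{2,10,11} debit:{1,12} fee:{4,7,8,9} refund:{3,5,6}
Ordered by (a.id, b.id); first 4.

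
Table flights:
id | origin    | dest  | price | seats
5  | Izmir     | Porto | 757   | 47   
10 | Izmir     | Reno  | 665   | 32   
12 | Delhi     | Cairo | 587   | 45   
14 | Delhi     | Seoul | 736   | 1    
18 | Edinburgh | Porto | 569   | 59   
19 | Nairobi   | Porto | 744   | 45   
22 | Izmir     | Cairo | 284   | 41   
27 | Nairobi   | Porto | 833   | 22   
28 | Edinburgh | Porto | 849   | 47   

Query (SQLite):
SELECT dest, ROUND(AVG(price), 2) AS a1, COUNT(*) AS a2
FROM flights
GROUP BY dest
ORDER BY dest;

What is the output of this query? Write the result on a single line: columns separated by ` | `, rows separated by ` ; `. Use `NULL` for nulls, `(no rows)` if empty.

Cairo | 435.5 | 2 ; Porto | 750.4 | 5 ; Reno | 665 | 1 ; Seoul | 736 | 1

Group flights by dest.
Per group compute: ROUND(AVG(price), 2), COUNT(*).
  Cairo: ids {12, 22} → ROUND(AVG(price), 2)=435.5, COUNT(*)=2
  Porto: ids {5, 18, 19, 27, 28} → ROUND(AVG(price), 2)=750.4, COUNT(*)=5
  Reno: ids {10} → ROUND(AVG(price), 2)=665, COUNT(*)=1
  Seoul: ids {14} → ROUND(AVG(price), 2)=736, COUNT(*)=1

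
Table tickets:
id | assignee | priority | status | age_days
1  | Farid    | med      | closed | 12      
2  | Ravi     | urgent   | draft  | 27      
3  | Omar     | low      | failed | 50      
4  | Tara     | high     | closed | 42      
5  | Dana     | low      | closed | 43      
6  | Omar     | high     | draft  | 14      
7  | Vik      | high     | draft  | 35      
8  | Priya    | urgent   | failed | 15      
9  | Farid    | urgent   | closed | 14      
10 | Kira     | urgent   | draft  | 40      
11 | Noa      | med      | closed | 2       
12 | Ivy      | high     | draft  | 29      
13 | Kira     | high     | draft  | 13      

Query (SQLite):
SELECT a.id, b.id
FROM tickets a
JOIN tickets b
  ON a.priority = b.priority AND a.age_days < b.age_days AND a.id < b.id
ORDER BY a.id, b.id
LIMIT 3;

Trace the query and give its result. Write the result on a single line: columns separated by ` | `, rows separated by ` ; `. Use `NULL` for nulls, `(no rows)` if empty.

Pairs (a,b) with same priority, a.age_days < b.age_days, a.id < b.id.
priority groups: high:{4,6,7,12,13} low:{3,5} med:{1,11} urgent:{2,8,9,10}
Ordered by (a.id, b.id); first 3.

2 | 10 ; 6 | 7 ; 6 | 12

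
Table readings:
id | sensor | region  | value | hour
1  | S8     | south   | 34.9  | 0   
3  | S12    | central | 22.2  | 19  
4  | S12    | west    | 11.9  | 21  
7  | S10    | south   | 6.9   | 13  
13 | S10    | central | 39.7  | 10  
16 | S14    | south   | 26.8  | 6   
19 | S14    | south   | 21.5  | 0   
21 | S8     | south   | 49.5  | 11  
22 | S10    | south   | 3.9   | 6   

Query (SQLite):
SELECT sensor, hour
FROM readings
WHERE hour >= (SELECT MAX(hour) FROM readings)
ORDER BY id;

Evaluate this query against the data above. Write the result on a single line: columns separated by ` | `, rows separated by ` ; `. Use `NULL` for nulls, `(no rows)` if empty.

S12 | 21

Scalar subquery: MAX(hour) over all readings rows = 21.
Keep rows where hour >= that value.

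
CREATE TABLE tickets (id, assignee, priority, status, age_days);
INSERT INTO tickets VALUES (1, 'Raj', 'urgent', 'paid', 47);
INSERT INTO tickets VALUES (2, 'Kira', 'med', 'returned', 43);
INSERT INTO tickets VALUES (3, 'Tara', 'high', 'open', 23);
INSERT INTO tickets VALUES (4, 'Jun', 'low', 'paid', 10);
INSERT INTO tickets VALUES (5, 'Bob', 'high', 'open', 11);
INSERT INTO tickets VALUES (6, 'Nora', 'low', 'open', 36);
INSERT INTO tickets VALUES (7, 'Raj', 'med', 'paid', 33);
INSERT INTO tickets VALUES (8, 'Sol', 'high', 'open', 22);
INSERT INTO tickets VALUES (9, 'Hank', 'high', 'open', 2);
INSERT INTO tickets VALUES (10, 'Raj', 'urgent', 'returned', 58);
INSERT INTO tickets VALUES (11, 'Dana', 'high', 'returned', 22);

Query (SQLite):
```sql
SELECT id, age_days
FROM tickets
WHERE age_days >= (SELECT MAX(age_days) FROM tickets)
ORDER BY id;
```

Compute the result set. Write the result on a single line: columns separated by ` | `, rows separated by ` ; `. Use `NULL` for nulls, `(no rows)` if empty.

10 | 58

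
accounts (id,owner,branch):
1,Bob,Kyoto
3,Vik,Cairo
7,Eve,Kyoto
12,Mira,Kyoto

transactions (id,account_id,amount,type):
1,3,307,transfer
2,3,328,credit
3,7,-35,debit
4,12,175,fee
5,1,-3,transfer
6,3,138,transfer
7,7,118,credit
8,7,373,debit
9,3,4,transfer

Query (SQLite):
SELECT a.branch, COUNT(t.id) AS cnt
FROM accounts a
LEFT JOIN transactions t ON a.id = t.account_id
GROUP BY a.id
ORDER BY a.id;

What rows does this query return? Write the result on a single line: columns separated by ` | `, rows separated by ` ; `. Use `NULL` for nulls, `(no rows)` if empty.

Kyoto | 1 ; Cairo | 4 ; Kyoto | 3 ; Kyoto | 1

LEFT JOIN keeps every accounts row; unmatched ones get NULL for transactions columns.
Group by accounts.id and compute COUNT(t.id). COUNT(col) of an all-NULL group is 0.
  1: ids {5} → COUNT(t.id)=1
  3: ids {1, 2, 6, 9} → COUNT(t.id)=4
  7: ids {3, 7, 8} → COUNT(t.id)=3
  12: ids {4} → COUNT(t.id)=1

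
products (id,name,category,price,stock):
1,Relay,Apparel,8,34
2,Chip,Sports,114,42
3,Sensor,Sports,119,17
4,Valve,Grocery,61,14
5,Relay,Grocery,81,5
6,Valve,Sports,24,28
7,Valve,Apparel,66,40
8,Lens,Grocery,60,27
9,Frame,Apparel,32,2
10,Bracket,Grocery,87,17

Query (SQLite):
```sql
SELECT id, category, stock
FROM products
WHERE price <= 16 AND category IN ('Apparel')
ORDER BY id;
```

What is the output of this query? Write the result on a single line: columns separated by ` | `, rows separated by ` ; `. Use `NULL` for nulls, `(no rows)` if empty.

price <= 16: ids {1}
category IN ('Apparel'): ids {1, 7, 9}
Combine with AND.

1 | Apparel | 34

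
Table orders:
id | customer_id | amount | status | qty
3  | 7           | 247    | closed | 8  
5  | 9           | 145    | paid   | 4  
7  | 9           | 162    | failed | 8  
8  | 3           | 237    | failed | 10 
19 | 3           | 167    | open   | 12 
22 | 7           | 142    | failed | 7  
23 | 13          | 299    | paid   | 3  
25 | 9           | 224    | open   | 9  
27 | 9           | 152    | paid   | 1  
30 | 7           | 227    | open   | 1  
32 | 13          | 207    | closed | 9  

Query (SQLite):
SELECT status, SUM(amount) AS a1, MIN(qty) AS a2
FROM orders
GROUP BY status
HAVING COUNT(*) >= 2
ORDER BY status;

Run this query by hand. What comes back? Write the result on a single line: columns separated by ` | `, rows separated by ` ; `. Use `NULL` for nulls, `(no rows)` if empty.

Group orders by status.
Per group compute: SUM(amount), MIN(qty).
HAVING: drop groups with fewer than 2 rows.
  closed: ids {3, 32} → SUM(amount)=454, MIN(qty)=8
  failed: ids {7, 8, 22} → SUM(amount)=541, MIN(qty)=7
  open: ids {19, 25, 30} → SUM(amount)=618, MIN(qty)=1
  paid: ids {5, 23, 27} → SUM(amount)=596, MIN(qty)=1

closed | 454 | 8 ; failed | 541 | 7 ; open | 618 | 1 ; paid | 596 | 1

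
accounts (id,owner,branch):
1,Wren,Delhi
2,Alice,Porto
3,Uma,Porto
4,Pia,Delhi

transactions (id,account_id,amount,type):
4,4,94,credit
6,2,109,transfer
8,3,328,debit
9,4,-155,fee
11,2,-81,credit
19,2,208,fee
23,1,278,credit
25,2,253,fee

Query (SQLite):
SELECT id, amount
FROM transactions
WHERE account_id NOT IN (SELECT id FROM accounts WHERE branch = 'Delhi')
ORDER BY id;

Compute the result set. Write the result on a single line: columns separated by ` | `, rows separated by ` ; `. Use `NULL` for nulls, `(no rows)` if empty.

Inner query: accounts.id where branch = 'Delhi'.
Outer: keep transactions rows whose account_id is not in that set.
Inner query → {1, 4}

6 | 109 ; 8 | 328 ; 11 | -81 ; 19 | 208 ; 25 | 253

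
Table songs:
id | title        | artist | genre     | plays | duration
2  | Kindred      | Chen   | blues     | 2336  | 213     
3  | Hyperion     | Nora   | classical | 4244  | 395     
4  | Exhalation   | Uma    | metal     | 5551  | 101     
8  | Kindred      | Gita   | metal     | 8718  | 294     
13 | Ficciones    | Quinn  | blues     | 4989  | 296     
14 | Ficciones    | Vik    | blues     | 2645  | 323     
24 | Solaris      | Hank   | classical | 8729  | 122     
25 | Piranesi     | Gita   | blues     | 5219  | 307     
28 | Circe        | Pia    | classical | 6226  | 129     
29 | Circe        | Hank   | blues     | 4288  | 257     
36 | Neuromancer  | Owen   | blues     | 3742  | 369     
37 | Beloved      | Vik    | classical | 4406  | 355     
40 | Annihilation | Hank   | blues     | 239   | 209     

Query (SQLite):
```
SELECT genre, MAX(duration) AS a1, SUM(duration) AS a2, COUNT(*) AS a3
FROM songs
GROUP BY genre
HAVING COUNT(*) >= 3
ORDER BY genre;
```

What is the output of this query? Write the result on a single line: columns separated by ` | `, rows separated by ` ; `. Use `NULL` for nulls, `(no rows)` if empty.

blues | 369 | 1974 | 7 ; classical | 395 | 1001 | 4

Group songs by genre.
Per group compute: MAX(duration), SUM(duration), COUNT(*).
HAVING: drop groups with fewer than 3 rows.
  blues: ids {2, 13, 14, 25, 29, 36, 40} → MAX(duration)=369, SUM(duration)=1974, COUNT(*)=7
  classical: ids {3, 24, 28, 37} → MAX(duration)=395, SUM(duration)=1001, COUNT(*)=4
  metal: ids {4, 8} → MAX(duration)=294, SUM(duration)=395, COUNT(*)=2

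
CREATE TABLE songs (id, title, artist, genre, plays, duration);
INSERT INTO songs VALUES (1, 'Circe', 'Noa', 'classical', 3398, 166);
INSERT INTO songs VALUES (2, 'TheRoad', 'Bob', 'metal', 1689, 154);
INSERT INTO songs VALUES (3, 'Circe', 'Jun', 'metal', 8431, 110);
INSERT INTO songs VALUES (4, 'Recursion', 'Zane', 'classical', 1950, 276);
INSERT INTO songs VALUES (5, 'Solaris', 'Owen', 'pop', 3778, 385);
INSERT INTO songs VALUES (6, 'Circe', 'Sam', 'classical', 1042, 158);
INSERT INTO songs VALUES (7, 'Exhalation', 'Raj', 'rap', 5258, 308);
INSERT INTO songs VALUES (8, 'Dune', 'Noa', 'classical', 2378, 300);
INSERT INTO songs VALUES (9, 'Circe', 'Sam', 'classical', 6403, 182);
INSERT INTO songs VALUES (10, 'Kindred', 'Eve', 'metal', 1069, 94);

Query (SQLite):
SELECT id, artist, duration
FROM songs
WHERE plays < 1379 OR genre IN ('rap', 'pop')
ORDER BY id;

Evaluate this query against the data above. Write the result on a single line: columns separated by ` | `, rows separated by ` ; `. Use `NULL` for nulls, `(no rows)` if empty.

plays < 1379: ids {6, 10}
genre IN ('rap', 'pop'): ids {5, 7}
Combine with OR.

5 | Owen | 385 ; 6 | Sam | 158 ; 7 | Raj | 308 ; 10 | Eve | 94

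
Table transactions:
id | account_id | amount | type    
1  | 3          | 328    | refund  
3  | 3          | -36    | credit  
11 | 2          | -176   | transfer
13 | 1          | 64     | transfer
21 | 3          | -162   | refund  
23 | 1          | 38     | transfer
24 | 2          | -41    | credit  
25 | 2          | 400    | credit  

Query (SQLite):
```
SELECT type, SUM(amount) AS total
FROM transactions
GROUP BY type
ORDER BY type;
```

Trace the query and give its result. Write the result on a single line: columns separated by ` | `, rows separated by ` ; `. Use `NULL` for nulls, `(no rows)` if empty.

Partition transactions by type; compute SUM(amount) within each group.
  credit: ids {3, 24, 25} → SUM(amount)=323
  refund: ids {1, 21} → SUM(amount)=166
  transfer: ids {11, 13, 23} → SUM(amount)=-74

credit | 323 ; refund | 166 ; transfer | -74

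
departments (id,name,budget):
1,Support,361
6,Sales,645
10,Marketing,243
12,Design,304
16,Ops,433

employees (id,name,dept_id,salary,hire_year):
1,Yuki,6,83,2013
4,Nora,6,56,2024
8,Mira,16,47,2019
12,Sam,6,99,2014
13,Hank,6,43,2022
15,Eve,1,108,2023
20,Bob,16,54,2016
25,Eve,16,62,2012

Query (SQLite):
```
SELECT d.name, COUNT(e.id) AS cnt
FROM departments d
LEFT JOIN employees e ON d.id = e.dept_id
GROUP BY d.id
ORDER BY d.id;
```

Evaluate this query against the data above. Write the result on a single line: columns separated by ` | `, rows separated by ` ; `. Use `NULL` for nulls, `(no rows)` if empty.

LEFT JOIN keeps every departments row; unmatched ones get NULL for employees columns.
Group by departments.id and compute COUNT(e.id). COUNT(col) of an all-NULL group is 0.
  1: ids {15} → COUNT(e.id)=1
  6: ids {1, 4, 12, 13} → COUNT(e.id)=4
  10: ids {—} → COUNT(e.id)=0
  12: ids {—} → COUNT(e.id)=0
  16: ids {8, 20, 25} → COUNT(e.id)=3

Support | 1 ; Sales | 4 ; Marketing | 0 ; Design | 0 ; Ops | 3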